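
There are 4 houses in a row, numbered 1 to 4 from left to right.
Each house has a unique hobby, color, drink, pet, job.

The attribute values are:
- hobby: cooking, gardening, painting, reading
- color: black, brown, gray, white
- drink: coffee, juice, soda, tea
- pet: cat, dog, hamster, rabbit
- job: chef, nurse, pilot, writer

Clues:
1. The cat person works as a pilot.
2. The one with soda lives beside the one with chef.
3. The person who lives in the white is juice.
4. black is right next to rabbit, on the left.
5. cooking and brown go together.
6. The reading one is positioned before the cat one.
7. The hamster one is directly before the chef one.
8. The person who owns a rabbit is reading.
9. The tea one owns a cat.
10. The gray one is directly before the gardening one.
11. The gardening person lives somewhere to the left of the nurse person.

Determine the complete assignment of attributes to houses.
Solution:

House | Hobby | Color | Drink | Pet | Job
-----------------------------------------
  1   | painting | gray | soda | hamster | writer
  2   | gardening | black | coffee | dog | chef
  3   | reading | white | juice | rabbit | nurse
  4   | cooking | brown | tea | cat | pilot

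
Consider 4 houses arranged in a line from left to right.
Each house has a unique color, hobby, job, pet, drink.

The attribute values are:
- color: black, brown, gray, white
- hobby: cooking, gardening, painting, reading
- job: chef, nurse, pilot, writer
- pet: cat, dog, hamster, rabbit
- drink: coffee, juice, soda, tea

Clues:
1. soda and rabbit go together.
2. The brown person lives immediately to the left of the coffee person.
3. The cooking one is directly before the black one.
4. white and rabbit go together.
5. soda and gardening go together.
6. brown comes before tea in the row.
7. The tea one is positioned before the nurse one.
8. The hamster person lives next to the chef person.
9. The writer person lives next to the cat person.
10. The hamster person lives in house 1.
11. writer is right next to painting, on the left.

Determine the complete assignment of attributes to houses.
Solution:

House | Color | Hobby | Job | Pet | Drink
-----------------------------------------
  1   | brown | cooking | writer | hamster | juice
  2   | black | painting | chef | cat | coffee
  3   | gray | reading | pilot | dog | tea
  4   | white | gardening | nurse | rabbit | soda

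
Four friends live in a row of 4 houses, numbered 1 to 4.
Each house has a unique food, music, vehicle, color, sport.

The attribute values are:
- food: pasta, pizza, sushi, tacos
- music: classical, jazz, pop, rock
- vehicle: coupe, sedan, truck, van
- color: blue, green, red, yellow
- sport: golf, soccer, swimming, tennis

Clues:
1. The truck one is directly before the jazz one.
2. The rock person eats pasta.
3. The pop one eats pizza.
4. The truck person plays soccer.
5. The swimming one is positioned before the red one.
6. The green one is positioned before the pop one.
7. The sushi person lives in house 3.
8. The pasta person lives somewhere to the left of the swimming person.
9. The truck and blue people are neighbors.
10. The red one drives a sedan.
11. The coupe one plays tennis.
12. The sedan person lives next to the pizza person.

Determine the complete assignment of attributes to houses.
Solution:

House | Food | Music | Vehicle | Color | Sport
----------------------------------------------
  1   | pasta | rock | truck | green | soccer
  2   | tacos | jazz | van | blue | swimming
  3   | sushi | classical | sedan | red | golf
  4   | pizza | pop | coupe | yellow | tennis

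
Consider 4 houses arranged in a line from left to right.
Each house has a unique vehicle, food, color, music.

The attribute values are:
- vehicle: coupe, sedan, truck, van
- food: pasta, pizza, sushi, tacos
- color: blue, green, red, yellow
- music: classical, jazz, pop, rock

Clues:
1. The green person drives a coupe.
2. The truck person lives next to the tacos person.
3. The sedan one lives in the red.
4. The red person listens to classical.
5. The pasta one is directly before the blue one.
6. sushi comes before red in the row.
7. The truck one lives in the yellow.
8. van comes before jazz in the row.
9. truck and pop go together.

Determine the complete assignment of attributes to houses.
Solution:

House | Vehicle | Food | Color | Music
--------------------------------------
  1   | truck | pasta | yellow | pop
  2   | van | tacos | blue | rock
  3   | coupe | sushi | green | jazz
  4   | sedan | pizza | red | classical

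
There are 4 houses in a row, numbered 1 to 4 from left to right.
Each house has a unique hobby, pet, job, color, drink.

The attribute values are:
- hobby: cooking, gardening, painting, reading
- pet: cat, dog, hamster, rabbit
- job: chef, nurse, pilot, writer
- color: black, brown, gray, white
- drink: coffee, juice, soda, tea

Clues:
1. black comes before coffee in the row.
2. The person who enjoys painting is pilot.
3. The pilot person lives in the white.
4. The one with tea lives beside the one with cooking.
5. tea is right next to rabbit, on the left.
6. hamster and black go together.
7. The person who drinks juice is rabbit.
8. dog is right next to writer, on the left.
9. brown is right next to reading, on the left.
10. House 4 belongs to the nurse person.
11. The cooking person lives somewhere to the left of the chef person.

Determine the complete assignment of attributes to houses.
Solution:

House | Hobby | Pet | Job | Color | Drink
-----------------------------------------
  1   | painting | dog | pilot | white | tea
  2   | cooking | rabbit | writer | brown | juice
  3   | reading | hamster | chef | black | soda
  4   | gardening | cat | nurse | gray | coffee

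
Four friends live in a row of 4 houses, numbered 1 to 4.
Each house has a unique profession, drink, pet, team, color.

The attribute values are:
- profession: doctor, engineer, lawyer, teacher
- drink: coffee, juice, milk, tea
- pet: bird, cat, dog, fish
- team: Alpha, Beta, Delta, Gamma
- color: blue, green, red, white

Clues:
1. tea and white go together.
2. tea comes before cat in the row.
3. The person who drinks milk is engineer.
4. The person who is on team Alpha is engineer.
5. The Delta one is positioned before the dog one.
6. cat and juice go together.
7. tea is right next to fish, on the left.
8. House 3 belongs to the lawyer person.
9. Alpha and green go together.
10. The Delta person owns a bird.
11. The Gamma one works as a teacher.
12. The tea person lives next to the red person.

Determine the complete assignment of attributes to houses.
Solution:

House | Profession | Drink | Pet | Team | Color
-----------------------------------------------
  1   | doctor | tea | bird | Delta | white
  2   | teacher | coffee | fish | Gamma | red
  3   | lawyer | juice | cat | Beta | blue
  4   | engineer | milk | dog | Alpha | green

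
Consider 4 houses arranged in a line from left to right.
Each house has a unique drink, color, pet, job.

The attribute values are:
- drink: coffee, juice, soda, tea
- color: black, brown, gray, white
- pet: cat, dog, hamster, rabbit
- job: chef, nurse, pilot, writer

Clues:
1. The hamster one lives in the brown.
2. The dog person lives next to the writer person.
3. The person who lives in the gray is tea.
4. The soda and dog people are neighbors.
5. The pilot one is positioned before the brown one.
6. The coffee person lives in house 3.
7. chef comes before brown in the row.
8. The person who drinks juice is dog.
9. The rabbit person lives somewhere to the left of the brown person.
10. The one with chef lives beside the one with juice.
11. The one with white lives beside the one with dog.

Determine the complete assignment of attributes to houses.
Solution:

House | Drink | Color | Pet | Job
---------------------------------
  1   | soda | white | rabbit | chef
  2   | juice | black | dog | pilot
  3   | coffee | brown | hamster | writer
  4   | tea | gray | cat | nurse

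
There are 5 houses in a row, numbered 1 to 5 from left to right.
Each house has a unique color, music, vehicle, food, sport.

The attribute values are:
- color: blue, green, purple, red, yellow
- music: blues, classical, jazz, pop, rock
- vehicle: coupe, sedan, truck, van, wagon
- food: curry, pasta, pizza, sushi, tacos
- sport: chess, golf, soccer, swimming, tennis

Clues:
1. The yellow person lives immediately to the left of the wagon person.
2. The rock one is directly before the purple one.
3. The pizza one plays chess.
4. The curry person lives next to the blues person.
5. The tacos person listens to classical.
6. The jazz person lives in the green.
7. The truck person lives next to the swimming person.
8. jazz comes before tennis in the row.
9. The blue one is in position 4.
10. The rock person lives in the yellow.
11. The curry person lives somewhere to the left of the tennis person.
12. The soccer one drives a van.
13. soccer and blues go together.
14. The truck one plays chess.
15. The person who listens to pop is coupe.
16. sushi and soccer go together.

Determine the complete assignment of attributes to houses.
Solution:

House | Color | Music | Vehicle | Food | Sport
----------------------------------------------
  1   | yellow | rock | truck | pizza | chess
  2   | purple | classical | wagon | tacos | swimming
  3   | green | jazz | sedan | curry | golf
  4   | blue | blues | van | sushi | soccer
  5   | red | pop | coupe | pasta | tennis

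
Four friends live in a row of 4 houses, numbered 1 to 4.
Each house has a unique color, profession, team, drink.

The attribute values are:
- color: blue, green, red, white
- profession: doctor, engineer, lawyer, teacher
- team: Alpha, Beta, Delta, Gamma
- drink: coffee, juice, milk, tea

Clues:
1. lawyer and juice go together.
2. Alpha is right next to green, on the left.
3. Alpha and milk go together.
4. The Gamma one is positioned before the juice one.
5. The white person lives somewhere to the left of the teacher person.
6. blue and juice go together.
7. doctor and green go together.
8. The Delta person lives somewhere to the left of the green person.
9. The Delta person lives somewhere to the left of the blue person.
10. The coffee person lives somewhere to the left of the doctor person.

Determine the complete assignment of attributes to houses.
Solution:

House | Color | Profession | Team | Drink
-----------------------------------------
  1   | white | engineer | Delta | coffee
  2   | red | teacher | Alpha | milk
  3   | green | doctor | Gamma | tea
  4   | blue | lawyer | Beta | juice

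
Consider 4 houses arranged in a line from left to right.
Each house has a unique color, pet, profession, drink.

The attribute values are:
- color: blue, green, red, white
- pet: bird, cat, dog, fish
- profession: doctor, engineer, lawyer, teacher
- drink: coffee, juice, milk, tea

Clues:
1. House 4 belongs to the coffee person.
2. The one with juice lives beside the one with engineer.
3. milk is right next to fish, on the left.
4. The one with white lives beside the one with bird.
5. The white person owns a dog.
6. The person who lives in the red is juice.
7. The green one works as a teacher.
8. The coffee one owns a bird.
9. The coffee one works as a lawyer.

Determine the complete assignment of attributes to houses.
Solution:

House | Color | Pet | Profession | Drink
----------------------------------------
  1   | green | cat | teacher | milk
  2   | red | fish | doctor | juice
  3   | white | dog | engineer | tea
  4   | blue | bird | lawyer | coffee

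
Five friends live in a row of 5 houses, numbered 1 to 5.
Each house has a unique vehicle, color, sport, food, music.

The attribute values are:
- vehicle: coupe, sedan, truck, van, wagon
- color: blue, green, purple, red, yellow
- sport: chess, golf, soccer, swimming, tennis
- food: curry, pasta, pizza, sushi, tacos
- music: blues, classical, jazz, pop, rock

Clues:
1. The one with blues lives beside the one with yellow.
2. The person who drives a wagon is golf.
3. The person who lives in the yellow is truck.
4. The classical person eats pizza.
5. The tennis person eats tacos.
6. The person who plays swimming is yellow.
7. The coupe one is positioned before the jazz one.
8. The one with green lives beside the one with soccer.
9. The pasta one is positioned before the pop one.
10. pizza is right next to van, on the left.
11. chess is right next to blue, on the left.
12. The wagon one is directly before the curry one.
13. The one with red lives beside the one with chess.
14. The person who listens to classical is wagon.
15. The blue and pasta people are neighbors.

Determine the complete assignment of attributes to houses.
Solution:

House | Vehicle | Color | Sport | Food | Music
----------------------------------------------
  1   | wagon | red | golf | pizza | classical
  2   | van | green | chess | curry | rock
  3   | coupe | blue | soccer | sushi | blues
  4   | truck | yellow | swimming | pasta | jazz
  5   | sedan | purple | tennis | tacos | pop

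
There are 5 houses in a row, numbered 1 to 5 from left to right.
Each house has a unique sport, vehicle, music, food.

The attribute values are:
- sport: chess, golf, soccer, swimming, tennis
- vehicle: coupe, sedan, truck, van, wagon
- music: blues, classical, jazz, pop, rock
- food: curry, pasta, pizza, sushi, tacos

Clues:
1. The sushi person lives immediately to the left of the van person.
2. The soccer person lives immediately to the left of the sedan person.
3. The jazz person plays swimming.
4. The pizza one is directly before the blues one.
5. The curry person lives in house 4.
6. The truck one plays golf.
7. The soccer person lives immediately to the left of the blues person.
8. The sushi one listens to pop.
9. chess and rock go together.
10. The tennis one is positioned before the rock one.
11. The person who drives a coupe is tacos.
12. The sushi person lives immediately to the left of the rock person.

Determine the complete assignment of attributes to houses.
Solution:

House | Sport | Vehicle | Music | Food
--------------------------------------
  1   | soccer | wagon | classical | pizza
  2   | tennis | sedan | blues | pasta
  3   | golf | truck | pop | sushi
  4   | chess | van | rock | curry
  5   | swimming | coupe | jazz | tacos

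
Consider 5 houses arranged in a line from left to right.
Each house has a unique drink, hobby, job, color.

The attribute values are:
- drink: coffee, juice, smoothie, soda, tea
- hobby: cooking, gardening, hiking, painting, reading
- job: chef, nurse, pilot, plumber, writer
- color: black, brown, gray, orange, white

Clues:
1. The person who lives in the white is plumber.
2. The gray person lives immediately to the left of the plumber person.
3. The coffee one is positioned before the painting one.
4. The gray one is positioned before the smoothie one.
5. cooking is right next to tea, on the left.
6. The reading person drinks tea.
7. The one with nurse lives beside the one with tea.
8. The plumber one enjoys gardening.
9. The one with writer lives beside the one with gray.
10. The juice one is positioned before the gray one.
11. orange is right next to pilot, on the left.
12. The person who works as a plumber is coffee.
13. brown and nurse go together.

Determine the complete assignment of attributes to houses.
Solution:

House | Drink | Hobby | Job | Color
-----------------------------------
  1   | juice | cooking | nurse | brown
  2   | tea | reading | writer | orange
  3   | soda | hiking | pilot | gray
  4   | coffee | gardening | plumber | white
  5   | smoothie | painting | chef | black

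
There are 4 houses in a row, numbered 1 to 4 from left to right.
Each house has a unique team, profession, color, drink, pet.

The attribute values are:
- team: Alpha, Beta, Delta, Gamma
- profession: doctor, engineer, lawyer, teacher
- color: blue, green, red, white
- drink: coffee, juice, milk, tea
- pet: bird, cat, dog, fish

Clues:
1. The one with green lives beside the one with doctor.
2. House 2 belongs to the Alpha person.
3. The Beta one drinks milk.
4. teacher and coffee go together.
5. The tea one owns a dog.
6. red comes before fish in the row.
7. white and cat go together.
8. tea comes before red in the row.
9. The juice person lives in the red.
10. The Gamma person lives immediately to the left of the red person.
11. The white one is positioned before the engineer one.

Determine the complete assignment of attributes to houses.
Solution:

House | Team | Profession | Color | Drink | Pet
-----------------------------------------------
  1   | Gamma | lawyer | green | tea | dog
  2   | Alpha | doctor | red | juice | bird
  3   | Delta | teacher | white | coffee | cat
  4   | Beta | engineer | blue | milk | fish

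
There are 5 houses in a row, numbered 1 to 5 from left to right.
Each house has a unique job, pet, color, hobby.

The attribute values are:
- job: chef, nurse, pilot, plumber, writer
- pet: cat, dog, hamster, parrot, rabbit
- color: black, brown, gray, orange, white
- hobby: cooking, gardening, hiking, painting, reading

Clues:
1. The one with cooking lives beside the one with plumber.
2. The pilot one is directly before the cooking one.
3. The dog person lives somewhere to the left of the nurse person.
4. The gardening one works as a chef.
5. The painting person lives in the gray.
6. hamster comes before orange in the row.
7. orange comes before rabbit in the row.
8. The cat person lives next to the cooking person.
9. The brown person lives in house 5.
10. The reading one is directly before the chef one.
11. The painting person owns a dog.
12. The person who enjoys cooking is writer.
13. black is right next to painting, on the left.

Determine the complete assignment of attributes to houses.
Solution:

House | Job | Pet | Color | Hobby
---------------------------------
  1   | pilot | cat | white | hiking
  2   | writer | hamster | black | cooking
  3   | plumber | dog | gray | painting
  4   | nurse | parrot | orange | reading
  5   | chef | rabbit | brown | gardening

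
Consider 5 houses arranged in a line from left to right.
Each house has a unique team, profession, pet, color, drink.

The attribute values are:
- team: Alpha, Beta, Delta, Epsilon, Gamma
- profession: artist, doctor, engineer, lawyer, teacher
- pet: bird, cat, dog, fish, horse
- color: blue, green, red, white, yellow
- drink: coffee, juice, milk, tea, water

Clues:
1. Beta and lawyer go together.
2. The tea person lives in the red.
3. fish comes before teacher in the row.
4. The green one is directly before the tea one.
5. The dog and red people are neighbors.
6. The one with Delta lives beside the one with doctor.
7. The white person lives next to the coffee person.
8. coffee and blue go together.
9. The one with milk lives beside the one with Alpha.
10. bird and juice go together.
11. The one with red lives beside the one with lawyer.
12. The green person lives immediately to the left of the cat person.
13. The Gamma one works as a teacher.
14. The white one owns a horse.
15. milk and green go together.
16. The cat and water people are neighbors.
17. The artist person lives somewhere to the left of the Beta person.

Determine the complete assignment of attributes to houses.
Solution:

House | Team | Profession | Pet | Color | Drink
-----------------------------------------------
  1   | Delta | artist | dog | green | milk
  2   | Alpha | doctor | cat | red | tea
  3   | Beta | lawyer | horse | white | water
  4   | Epsilon | engineer | fish | blue | coffee
  5   | Gamma | teacher | bird | yellow | juice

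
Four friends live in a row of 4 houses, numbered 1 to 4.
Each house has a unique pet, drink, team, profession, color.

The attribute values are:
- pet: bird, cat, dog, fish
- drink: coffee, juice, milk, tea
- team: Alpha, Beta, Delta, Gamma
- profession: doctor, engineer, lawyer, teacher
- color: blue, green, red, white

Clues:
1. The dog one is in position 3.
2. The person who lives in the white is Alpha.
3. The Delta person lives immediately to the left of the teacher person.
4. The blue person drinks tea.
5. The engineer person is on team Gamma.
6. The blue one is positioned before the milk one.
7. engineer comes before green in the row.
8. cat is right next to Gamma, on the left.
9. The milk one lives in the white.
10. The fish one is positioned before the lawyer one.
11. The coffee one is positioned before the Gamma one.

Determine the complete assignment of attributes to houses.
Solution:

House | Pet | Drink | Team | Profession | Color
-----------------------------------------------
  1   | cat | coffee | Beta | doctor | red
  2   | fish | tea | Gamma | engineer | blue
  3   | dog | juice | Delta | lawyer | green
  4   | bird | milk | Alpha | teacher | white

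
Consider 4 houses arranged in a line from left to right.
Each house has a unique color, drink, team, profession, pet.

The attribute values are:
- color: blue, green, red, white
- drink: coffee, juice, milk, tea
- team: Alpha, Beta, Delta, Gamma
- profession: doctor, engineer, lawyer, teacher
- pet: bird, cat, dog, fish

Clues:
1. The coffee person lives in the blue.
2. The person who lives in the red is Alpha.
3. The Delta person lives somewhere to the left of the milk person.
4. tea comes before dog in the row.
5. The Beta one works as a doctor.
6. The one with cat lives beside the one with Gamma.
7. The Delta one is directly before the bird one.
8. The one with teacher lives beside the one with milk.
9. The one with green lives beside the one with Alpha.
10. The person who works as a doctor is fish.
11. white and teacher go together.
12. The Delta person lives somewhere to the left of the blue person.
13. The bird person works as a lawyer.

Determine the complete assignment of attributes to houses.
Solution:

House | Color | Drink | Team | Profession | Pet
-----------------------------------------------
  1   | white | tea | Delta | teacher | cat
  2   | green | milk | Gamma | lawyer | bird
  3   | red | juice | Alpha | engineer | dog
  4   | blue | coffee | Beta | doctor | fish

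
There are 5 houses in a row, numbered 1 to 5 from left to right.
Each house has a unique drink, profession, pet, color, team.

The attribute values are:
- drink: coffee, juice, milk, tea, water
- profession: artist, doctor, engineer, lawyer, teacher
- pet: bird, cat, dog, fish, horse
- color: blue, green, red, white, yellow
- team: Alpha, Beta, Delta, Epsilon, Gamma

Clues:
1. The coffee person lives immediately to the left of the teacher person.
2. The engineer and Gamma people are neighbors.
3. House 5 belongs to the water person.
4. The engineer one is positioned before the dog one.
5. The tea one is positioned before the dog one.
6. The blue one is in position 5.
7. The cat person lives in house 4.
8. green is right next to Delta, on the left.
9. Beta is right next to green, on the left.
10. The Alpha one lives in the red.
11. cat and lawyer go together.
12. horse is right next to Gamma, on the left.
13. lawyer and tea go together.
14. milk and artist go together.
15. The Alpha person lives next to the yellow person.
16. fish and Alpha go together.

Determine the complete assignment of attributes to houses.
Solution:

House | Drink | Profession | Pet | Color | Team
-----------------------------------------------
  1   | milk | artist | fish | red | Alpha
  2   | coffee | engineer | horse | yellow | Beta
  3   | juice | teacher | bird | green | Gamma
  4   | tea | lawyer | cat | white | Delta
  5   | water | doctor | dog | blue | Epsilon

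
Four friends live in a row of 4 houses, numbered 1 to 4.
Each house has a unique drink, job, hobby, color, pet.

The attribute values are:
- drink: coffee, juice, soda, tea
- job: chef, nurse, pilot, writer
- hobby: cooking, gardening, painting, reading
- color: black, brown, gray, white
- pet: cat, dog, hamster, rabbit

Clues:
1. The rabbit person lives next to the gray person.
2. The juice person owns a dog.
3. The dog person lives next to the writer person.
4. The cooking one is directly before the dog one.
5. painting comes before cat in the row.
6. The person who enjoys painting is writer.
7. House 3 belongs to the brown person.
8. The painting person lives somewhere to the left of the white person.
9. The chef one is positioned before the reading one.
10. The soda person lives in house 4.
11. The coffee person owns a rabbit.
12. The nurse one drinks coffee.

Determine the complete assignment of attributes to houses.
Solution:

House | Drink | Job | Hobby | Color | Pet
-----------------------------------------
  1   | coffee | nurse | cooking | black | rabbit
  2   | juice | chef | gardening | gray | dog
  3   | tea | writer | painting | brown | hamster
  4   | soda | pilot | reading | white | cat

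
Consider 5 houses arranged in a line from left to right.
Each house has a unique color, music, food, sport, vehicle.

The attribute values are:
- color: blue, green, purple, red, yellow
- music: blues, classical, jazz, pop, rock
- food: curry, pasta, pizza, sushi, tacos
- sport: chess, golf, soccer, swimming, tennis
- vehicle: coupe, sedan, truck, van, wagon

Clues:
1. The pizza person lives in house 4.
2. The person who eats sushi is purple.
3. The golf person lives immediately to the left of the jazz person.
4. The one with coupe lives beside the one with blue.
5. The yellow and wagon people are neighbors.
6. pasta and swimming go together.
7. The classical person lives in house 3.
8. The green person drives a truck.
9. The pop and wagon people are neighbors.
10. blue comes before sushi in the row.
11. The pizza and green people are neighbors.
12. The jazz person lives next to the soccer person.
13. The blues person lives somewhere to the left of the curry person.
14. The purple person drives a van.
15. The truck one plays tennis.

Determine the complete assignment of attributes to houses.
Solution:

House | Color | Music | Food | Sport | Vehicle
----------------------------------------------
  1   | yellow | pop | tacos | golf | coupe
  2   | blue | jazz | pasta | swimming | wagon
  3   | purple | classical | sushi | soccer | van
  4   | red | blues | pizza | chess | sedan
  5   | green | rock | curry | tennis | truck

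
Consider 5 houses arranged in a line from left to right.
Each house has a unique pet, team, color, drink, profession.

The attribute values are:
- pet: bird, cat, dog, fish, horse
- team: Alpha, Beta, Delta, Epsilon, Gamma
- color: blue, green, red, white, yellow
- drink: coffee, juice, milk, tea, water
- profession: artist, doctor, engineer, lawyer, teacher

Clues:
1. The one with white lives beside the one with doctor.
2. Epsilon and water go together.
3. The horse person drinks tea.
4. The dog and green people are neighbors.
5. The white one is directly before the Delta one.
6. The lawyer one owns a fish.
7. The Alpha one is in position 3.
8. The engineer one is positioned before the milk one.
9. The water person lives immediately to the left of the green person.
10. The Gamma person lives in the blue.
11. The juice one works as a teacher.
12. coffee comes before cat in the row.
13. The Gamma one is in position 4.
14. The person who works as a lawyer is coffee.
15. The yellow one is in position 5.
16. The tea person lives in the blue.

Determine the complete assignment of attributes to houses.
Solution:

House | Pet | Team | Color | Drink | Profession
-----------------------------------------------
  1   | dog | Epsilon | white | water | engineer
  2   | bird | Delta | green | milk | doctor
  3   | fish | Alpha | red | coffee | lawyer
  4   | horse | Gamma | blue | tea | artist
  5   | cat | Beta | yellow | juice | teacher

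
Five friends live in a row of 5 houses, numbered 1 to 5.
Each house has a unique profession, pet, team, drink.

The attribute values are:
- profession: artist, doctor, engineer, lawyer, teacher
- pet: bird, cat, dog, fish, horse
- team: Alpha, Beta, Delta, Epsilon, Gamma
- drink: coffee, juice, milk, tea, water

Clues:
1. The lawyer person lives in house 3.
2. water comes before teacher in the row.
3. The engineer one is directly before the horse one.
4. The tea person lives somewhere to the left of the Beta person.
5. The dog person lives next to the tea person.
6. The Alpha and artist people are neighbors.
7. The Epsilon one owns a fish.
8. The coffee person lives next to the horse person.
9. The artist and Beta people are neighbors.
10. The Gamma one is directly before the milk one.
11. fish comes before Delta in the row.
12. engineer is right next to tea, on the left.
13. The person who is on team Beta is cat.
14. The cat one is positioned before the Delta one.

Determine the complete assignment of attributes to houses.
Solution:

House | Profession | Pet | Team | Drink
---------------------------------------
  1   | engineer | dog | Alpha | coffee
  2   | artist | horse | Gamma | tea
  3   | lawyer | cat | Beta | milk
  4   | doctor | fish | Epsilon | water
  5   | teacher | bird | Delta | juice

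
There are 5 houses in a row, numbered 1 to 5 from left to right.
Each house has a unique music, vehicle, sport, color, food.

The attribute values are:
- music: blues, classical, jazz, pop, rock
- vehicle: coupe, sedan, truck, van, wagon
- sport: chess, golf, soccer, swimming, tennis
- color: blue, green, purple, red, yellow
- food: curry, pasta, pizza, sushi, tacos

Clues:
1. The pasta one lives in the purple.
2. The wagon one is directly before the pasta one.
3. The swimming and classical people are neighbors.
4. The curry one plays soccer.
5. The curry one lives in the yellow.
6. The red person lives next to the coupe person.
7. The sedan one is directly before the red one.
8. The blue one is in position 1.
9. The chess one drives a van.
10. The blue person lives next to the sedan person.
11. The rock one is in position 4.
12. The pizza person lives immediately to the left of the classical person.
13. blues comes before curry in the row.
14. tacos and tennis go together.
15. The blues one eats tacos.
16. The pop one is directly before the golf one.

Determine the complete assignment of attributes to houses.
Solution:

House | Music | Vehicle | Sport | Color | Food
----------------------------------------------
  1   | pop | wagon | swimming | blue | pizza
  2   | classical | sedan | golf | purple | pasta
  3   | blues | truck | tennis | red | tacos
  4   | rock | coupe | soccer | yellow | curry
  5   | jazz | van | chess | green | sushi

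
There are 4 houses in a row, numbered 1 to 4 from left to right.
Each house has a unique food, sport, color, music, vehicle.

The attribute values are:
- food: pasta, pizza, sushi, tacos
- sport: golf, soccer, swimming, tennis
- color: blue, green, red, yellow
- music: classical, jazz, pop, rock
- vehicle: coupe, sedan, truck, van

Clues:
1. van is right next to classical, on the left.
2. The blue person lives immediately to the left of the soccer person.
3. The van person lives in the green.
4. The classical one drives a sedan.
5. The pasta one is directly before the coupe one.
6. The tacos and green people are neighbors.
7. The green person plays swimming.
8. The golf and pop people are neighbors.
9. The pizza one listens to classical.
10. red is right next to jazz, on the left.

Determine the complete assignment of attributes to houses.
Solution:

House | Food | Sport | Color | Music | Vehicle
----------------------------------------------
  1   | pasta | golf | blue | rock | truck
  2   | tacos | soccer | red | pop | coupe
  3   | sushi | swimming | green | jazz | van
  4   | pizza | tennis | yellow | classical | sedan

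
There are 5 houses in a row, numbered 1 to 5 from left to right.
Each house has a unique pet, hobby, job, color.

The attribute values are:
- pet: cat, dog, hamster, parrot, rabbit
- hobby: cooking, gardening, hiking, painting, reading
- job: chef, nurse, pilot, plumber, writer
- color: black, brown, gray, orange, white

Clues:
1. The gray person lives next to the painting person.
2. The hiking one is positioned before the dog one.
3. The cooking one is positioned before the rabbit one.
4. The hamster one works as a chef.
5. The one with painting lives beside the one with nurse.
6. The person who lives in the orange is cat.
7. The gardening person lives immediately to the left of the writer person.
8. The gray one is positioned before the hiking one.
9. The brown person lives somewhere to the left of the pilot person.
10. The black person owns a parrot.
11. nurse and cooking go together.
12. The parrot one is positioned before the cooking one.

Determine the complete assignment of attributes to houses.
Solution:

House | Pet | Hobby | Job | Color
---------------------------------
  1   | hamster | gardening | chef | gray
  2   | parrot | painting | writer | black
  3   | cat | cooking | nurse | orange
  4   | rabbit | hiking | plumber | brown
  5   | dog | reading | pilot | white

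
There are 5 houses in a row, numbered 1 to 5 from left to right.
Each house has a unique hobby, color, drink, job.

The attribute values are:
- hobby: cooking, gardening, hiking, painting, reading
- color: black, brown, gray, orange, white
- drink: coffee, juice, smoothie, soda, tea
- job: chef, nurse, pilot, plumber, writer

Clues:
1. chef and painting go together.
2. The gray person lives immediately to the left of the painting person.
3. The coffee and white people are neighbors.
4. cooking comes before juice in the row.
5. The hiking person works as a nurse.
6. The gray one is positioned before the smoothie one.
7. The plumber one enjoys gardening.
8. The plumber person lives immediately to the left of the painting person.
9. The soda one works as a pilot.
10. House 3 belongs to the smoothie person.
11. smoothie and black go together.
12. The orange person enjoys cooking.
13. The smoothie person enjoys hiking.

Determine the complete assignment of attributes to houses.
Solution:

House | Hobby | Color | Drink | Job
-----------------------------------
  1   | gardening | gray | coffee | plumber
  2   | painting | white | tea | chef
  3   | hiking | black | smoothie | nurse
  4   | cooking | orange | soda | pilot
  5   | reading | brown | juice | writer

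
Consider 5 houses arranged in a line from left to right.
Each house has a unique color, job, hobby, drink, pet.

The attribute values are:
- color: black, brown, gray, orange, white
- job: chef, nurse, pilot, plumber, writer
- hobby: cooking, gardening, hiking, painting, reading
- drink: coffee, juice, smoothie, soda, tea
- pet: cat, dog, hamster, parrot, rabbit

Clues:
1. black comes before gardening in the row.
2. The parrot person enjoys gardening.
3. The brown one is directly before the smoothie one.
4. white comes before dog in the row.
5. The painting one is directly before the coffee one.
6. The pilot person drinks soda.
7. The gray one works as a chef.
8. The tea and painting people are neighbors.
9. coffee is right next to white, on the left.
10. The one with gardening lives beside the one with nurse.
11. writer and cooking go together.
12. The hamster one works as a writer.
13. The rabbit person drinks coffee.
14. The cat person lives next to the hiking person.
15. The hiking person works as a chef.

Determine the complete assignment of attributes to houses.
Solution:

House | Color | Job | Hobby | Drink | Pet
-----------------------------------------
  1   | brown | writer | cooking | tea | hamster
  2   | black | plumber | painting | smoothie | cat
  3   | gray | chef | hiking | coffee | rabbit
  4   | white | pilot | gardening | soda | parrot
  5   | orange | nurse | reading | juice | dog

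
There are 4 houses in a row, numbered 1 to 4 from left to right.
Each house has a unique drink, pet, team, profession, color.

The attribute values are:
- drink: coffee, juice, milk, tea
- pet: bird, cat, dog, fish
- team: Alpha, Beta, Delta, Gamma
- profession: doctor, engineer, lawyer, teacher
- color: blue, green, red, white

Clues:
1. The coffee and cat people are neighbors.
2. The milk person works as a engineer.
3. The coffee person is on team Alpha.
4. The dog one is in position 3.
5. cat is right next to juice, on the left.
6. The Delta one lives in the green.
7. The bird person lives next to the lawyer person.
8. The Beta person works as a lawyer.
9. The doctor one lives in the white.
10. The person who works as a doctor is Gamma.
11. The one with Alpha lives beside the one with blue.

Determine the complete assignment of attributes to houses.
Solution:

House | Drink | Pet | Team | Profession | Color
-----------------------------------------------
  1   | coffee | bird | Alpha | teacher | red
  2   | tea | cat | Beta | lawyer | blue
  3   | juice | dog | Gamma | doctor | white
  4   | milk | fish | Delta | engineer | green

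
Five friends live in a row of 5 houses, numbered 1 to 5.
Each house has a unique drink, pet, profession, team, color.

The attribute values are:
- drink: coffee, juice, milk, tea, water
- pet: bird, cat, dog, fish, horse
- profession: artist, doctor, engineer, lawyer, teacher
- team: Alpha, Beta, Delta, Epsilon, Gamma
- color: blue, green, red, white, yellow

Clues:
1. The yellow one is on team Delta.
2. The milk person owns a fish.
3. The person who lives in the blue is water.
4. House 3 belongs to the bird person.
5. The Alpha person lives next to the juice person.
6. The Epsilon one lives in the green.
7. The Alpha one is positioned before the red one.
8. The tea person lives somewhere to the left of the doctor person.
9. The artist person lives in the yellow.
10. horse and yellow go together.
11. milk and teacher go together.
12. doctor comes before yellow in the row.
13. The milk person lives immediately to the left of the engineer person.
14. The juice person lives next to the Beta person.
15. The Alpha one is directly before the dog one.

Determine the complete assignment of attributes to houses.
Solution:

House | Drink | Pet | Profession | Team | Color
-----------------------------------------------
  1   | milk | fish | teacher | Alpha | white
  2   | juice | dog | engineer | Epsilon | green
  3   | tea | bird | lawyer | Beta | red
  4   | water | cat | doctor | Gamma | blue
  5   | coffee | horse | artist | Delta | yellow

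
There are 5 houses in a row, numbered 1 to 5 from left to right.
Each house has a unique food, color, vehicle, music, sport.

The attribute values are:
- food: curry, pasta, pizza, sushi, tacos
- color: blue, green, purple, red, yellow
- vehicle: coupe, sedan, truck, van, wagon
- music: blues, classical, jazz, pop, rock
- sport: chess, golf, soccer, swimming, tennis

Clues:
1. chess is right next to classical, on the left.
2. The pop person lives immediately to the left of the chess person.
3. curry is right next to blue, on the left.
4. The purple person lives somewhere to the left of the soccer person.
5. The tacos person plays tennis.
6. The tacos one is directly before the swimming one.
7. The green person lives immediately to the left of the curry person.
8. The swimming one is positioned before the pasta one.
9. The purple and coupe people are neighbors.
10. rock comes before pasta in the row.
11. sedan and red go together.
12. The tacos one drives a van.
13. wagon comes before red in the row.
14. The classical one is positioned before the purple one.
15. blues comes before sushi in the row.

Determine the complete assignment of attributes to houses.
Solution:

House | Food | Color | Vehicle | Music | Sport
----------------------------------------------
  1   | pizza | green | wagon | pop | golf
  2   | curry | red | sedan | blues | chess
  3   | tacos | blue | van | classical | tennis
  4   | sushi | purple | truck | rock | swimming
  5   | pasta | yellow | coupe | jazz | soccer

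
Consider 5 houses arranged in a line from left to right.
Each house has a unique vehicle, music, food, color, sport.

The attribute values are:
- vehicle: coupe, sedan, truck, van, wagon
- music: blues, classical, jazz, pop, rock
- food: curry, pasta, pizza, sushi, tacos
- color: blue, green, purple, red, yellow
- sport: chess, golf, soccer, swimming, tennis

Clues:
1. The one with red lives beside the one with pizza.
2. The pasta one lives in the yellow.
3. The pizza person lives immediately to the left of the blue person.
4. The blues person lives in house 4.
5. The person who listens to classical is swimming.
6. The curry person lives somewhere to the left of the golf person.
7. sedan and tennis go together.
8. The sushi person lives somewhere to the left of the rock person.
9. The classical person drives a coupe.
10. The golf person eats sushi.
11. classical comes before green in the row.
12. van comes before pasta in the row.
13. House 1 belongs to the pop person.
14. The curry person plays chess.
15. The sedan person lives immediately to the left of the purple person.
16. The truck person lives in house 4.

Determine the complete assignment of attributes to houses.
Solution:

House | Vehicle | Music | Food | Color | Sport
----------------------------------------------
  1   | sedan | pop | tacos | red | tennis
  2   | coupe | classical | pizza | purple | swimming
  3   | van | jazz | curry | blue | chess
  4   | truck | blues | sushi | green | golf
  5   | wagon | rock | pasta | yellow | soccer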